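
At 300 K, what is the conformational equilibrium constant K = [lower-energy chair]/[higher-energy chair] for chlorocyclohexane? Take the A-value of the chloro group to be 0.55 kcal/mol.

One chair has the chloro group axial (E = 0.55 kcal/mol) and the other has it equatorial (E = 0).
ΔG = 0.55 kcal/mol between the two chairs.
K = exp(ΔG/RT) with R = 1.987×10⁻³ kcal mol⁻¹ K⁻¹ and T = 300 K gives K ≈ 2.52.

K ≈ 2.52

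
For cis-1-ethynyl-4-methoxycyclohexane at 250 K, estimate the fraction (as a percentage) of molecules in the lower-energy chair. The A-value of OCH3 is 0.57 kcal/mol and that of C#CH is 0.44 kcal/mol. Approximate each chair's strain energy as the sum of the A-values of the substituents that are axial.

C1 and C4 have opposite parity, so for the cis isomer the two substituents are one axial and one equatorial in each chair.
Chair I (methoxy axial, ethynyl equatorial): E = 0.57 kcal/mol; chair II (methoxy equatorial, ethynyl axial): E = 0.44 kcal/mol.
ΔG = 0.13 kcal/mol between the two chairs.
K = exp(ΔG/RT) with R = 1.987×10⁻³ kcal mol⁻¹ K⁻¹ and T = 250 K gives K ≈ 1.3.
Fraction in the lower-energy chair = K/(K+1) = 56.5%.

56.5%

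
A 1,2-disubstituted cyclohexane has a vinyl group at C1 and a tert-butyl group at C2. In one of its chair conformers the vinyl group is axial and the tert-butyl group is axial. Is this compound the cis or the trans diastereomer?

trans

C1 and C2 have opposite parity, so their axial bonds point in opposite directions.
With opposite-parity carbons, two substituents on the same face are one axial and one equatorial; opposite faces give both axial or both equatorial.
Here the groups are axial/axial → opposite face → trans.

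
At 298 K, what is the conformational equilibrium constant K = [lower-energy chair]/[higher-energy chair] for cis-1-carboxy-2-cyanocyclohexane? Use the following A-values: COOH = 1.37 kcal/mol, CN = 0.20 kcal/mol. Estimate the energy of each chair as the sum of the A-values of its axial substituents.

C1 and C2 have opposite parity, so for the cis isomer the two substituents are one axial and one equatorial in each chair.
Chair I (carboxyl axial, cyano equatorial): E = 1.37 kcal/mol; chair II (carboxyl equatorial, cyano axial): E = 0.20 kcal/mol.
ΔG = 1.17 kcal/mol between the two chairs.
K = exp(ΔG/RT) with R = 1.987×10⁻³ kcal mol⁻¹ K⁻¹ and T = 298 K gives K ≈ 7.21.

K ≈ 7.21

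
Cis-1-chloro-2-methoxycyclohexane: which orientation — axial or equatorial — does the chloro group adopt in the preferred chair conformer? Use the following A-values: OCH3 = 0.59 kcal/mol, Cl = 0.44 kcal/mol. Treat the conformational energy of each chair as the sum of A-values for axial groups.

C1 and C2 have opposite parity, so for the cis isomer the two substituents are one axial and one equatorial in each chair.
Chair I (methoxy axial, chloro equatorial): E = 0.59 kcal/mol.
Chair II (methoxy equatorial, chloro axial): E = 0.44 kcal/mol.
Chair II is the more stable (lower-energy) conformer, and in that chair the chloro group is axial.

axial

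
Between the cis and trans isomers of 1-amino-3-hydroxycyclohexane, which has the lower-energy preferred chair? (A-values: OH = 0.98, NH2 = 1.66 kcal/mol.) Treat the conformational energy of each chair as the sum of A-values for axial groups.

At 1,3 positions (parity same): cis → (e,e or a,a); trans → (a,e or e,a).
Best chair for cis: E = 0.00 kcal/mol; best chair for trans: E = 0.98 kcal/mol.
The cis isomer is lower by 0.98 kcal/mol.

cis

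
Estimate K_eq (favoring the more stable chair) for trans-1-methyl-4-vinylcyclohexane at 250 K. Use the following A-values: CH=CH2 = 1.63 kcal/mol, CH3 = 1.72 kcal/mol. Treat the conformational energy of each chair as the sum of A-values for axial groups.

C1 and C4 have opposite parity, so for the trans isomer the two substituents are e,e in one chair and a,a in the other.
Chair I (vinyl axial, methyl axial): E = 3.35 kcal/mol; chair II (vinyl equatorial, methyl equatorial): E = 0.00 kcal/mol.
ΔG = 3.35 kcal/mol between the two chairs.
K = exp(ΔG/RT) with R = 1.987×10⁻³ kcal mol⁻¹ K⁻¹ and T = 250 K gives K ≈ 849.

K ≈ 849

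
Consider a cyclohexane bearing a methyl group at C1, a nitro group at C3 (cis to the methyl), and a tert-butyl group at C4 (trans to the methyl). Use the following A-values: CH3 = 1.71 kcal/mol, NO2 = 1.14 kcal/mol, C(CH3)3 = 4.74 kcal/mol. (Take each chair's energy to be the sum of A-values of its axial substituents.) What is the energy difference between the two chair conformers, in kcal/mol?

7.59 kcal/mol

Chair I (methyl axial, nitro axial, tert-butyl axial): E = 7.59 kcal/mol.
Chair II (methyl equatorial, nitro equatorial, tert-butyl equatorial): E = 0.00 kcal/mol.
ΔE = 7.59 − 0.00 = 7.59 kcal/mol; chair II is more stable.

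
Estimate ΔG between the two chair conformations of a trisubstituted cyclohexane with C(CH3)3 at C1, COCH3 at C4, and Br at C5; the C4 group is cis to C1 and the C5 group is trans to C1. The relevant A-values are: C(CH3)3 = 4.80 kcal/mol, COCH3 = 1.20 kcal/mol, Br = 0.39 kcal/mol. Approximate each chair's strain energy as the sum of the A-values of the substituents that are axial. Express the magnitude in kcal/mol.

3.21 kcal/mol

Chair I (tert-butyl axial, acetyl equatorial, bromo equatorial): E = 4.80 kcal/mol.
Chair II (tert-butyl equatorial, acetyl axial, bromo axial): E = 1.59 kcal/mol.
ΔE = 4.80 − 1.59 = 3.21 kcal/mol; chair II is more stable.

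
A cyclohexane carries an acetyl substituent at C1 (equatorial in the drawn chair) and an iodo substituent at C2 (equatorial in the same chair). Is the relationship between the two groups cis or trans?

C1 and C2 have opposite parity, so their axial bonds point in opposite directions.
With opposite-parity carbons, two substituents on the same face are one axial and one equatorial; opposite faces give both axial or both equatorial.
Here the groups are equatorial/equatorial → opposite face → trans.

trans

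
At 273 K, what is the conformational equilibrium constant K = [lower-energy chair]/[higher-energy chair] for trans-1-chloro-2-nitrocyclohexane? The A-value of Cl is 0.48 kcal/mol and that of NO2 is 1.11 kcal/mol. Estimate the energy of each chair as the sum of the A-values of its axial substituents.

C1 and C2 have opposite parity, so for the trans isomer the two substituents are e,e in one chair and a,a in the other.
Chair I (chloro axial, nitro axial): E = 1.59 kcal/mol; chair II (chloro equatorial, nitro equatorial): E = 0.00 kcal/mol.
ΔG = 1.59 kcal/mol between the two chairs.
K = exp(ΔG/RT) with R = 1.987×10⁻³ kcal mol⁻¹ K⁻¹ and T = 273 K gives K ≈ 18.7.

K ≈ 18.7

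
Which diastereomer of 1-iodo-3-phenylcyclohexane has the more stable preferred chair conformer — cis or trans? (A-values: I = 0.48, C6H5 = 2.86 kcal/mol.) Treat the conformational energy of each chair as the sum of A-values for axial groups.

At 1,3 positions (parity same): cis → (e,e or a,a); trans → (a,e or e,a).
Best chair for cis: E = 0.00 kcal/mol; best chair for trans: E = 0.48 kcal/mol.
The cis isomer is lower by 0.48 kcal/mol.

cis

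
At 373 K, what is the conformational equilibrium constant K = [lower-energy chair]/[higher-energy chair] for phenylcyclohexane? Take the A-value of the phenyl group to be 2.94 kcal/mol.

One chair has the phenyl group axial (E = 2.94 kcal/mol) and the other has it equatorial (E = 0).
ΔG = 2.94 kcal/mol between the two chairs.
K = exp(ΔG/RT) with R = 1.987×10⁻³ kcal mol⁻¹ K⁻¹ and T = 373 K gives K ≈ 52.8.

K ≈ 52.8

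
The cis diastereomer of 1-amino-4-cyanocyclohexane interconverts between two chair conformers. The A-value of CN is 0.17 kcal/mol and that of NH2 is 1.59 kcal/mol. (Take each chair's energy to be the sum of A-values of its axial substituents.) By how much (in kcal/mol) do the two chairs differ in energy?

1.42 kcal/mol

C1 and C4 have opposite parity, so for the cis isomer the two substituents are one axial and one equatorial in each chair.
Chair I (cyano axial, amino equatorial): E = 0.17 kcal/mol.
Chair II (cyano equatorial, amino axial): E = 1.59 kcal/mol.
ΔE = 1.59 − 0.17 = 1.42 kcal/mol; chair I is more stable.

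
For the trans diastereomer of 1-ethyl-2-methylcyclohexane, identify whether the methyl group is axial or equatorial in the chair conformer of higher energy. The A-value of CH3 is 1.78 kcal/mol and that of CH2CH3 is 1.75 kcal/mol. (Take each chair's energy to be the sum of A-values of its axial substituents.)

C1 and C2 have opposite parity, so for the trans isomer the two substituents are e,e in one chair and a,a in the other.
Chair I (methyl axial, ethyl axial): E = 3.53 kcal/mol.
Chair II (methyl equatorial, ethyl equatorial): E = 0.00 kcal/mol.
Chair I is the less stable (higher-energy) conformer, and in that chair the methyl group is axial.

axial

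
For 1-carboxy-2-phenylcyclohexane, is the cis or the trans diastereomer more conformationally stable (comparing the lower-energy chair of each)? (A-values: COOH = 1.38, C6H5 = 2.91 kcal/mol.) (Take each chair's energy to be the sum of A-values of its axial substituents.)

At 1,2 positions (parity opposite): cis → (a,e or e,a); trans → (e,e or a,a).
Best chair for cis: E = 1.38 kcal/mol; best chair for trans: E = 0.00 kcal/mol.
The trans isomer is lower by 1.38 kcal/mol.

trans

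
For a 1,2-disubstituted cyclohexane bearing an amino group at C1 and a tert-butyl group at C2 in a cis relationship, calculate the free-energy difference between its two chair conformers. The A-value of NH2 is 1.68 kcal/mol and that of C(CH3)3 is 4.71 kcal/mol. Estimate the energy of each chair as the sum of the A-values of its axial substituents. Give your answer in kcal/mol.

3.03 kcal/mol

C1 and C2 have opposite parity, so for the cis isomer the two substituents are one axial and one equatorial in each chair.
Chair I (amino axial, tert-butyl equatorial): E = 1.68 kcal/mol.
Chair II (amino equatorial, tert-butyl axial): E = 4.71 kcal/mol.
ΔE = 4.71 − 1.68 = 3.03 kcal/mol; chair I is more stable.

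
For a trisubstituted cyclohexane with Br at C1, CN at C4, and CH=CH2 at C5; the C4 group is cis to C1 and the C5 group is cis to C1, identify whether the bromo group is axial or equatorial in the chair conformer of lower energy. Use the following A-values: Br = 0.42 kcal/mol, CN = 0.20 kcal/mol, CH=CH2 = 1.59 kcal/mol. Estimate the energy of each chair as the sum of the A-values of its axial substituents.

equatorial

Chair I (bromo axial, cyano equatorial, vinyl axial): E = 2.01 kcal/mol.
Chair II (bromo equatorial, cyano axial, vinyl equatorial): E = 0.20 kcal/mol.
Chair II is the more stable (lower-energy) conformer, and in that chair the bromo group is equatorial.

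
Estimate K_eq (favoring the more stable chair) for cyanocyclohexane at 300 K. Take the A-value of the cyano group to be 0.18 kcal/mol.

One chair has the cyano group axial (E = 0.18 kcal/mol) and the other has it equatorial (E = 0).
ΔG = 0.18 kcal/mol between the two chairs.
K = exp(ΔG/RT) with R = 1.987×10⁻³ kcal mol⁻¹ K⁻¹ and T = 300 K gives K ≈ 1.35.

K ≈ 1.35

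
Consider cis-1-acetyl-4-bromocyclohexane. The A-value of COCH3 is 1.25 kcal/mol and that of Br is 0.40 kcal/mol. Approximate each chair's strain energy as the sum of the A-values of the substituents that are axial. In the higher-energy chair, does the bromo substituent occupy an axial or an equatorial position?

C1 and C4 have opposite parity, so for the cis isomer the two substituents are one axial and one equatorial in each chair.
Chair I (acetyl axial, bromo equatorial): E = 1.25 kcal/mol.
Chair II (acetyl equatorial, bromo axial): E = 0.40 kcal/mol.
Chair I is the less stable (higher-energy) conformer, and in that chair the bromo group is equatorial.

equatorial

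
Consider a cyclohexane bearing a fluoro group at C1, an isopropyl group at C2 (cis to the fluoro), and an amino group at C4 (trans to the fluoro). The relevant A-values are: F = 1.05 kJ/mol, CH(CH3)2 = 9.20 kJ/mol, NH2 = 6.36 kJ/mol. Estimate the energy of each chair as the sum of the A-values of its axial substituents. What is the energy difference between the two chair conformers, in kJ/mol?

1.79 kJ/mol

Chair I (fluoro axial, isopropyl equatorial, amino axial): E = 7.41 kJ/mol.
Chair II (fluoro equatorial, isopropyl axial, amino equatorial): E = 9.20 kJ/mol.
ΔE = 9.20 − 7.41 = 1.79 kJ/mol; chair I is more stable.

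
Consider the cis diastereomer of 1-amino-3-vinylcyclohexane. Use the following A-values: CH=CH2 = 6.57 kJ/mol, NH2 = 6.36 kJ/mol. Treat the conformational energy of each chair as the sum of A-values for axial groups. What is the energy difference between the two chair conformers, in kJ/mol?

C1 and C3 have the same parity, so for the cis isomer the two substituents are e,e in one chair and a,a in the other.
Chair I (vinyl axial, amino axial): E = 12.93 kJ/mol.
Chair II (vinyl equatorial, amino equatorial): E = 0.00 kJ/mol.
ΔE = 12.93 − 0.00 = 12.93 kJ/mol; chair II is more stable.

12.93 kJ/mol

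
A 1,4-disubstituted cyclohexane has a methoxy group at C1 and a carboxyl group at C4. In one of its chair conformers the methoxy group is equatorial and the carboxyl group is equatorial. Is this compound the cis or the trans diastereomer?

C1 and C4 have opposite parity, so their axial bonds point in opposite directions.
With opposite-parity carbons, two substituents on the same face are one axial and one equatorial; opposite faces give both axial or both equatorial.
Here the groups are equatorial/equatorial → opposite face → trans.

trans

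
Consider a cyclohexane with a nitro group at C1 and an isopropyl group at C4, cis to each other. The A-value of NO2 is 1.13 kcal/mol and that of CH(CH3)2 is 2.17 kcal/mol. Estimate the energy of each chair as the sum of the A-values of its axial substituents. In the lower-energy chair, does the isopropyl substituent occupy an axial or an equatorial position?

equatorial

C1 and C4 have opposite parity, so for the cis isomer the two substituents are one axial and one equatorial in each chair.
Chair I (nitro axial, isopropyl equatorial): E = 1.13 kcal/mol.
Chair II (nitro equatorial, isopropyl axial): E = 2.17 kcal/mol.
Chair I is the more stable (lower-energy) conformer, and in that chair the isopropyl group is equatorial.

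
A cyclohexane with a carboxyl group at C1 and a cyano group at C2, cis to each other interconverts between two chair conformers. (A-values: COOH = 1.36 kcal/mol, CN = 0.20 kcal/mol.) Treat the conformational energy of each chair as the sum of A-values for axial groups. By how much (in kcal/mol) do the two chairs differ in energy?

1.16 kcal/mol

C1 and C2 have opposite parity, so for the cis isomer the two substituents are one axial and one equatorial in each chair.
Chair I (carboxyl axial, cyano equatorial): E = 1.36 kcal/mol.
Chair II (carboxyl equatorial, cyano axial): E = 0.20 kcal/mol.
ΔE = 1.36 − 0.20 = 1.16 kcal/mol; chair II is more stable.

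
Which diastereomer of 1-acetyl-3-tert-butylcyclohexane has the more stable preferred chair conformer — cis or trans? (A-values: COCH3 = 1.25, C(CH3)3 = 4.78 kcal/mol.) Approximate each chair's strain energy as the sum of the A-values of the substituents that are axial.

At 1,3 positions (parity same): cis → (e,e or a,a); trans → (a,e or e,a).
Best chair for cis: E = 0.00 kcal/mol; best chair for trans: E = 1.25 kcal/mol.
The cis isomer is lower by 1.25 kcal/mol.

cis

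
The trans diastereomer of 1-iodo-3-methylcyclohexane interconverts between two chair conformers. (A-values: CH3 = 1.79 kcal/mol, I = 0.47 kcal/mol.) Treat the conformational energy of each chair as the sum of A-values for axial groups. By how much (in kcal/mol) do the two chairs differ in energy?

1.32 kcal/mol

C1 and C3 have the same parity, so for the trans isomer the two substituents are one axial and one equatorial in each chair.
Chair I (methyl axial, iodo equatorial): E = 1.79 kcal/mol.
Chair II (methyl equatorial, iodo axial): E = 0.47 kcal/mol.
ΔE = 1.79 − 0.47 = 1.32 kcal/mol; chair II is more stable.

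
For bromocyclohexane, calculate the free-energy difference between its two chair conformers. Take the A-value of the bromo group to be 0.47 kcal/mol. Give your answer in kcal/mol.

A monosubstituted cyclohexane has one chair with the bromo group axial (E = A = 0.47 kcal/mol) and one with it equatorial (E = 0).
ΔE = 0.47 − 0 = 0.47 kcal/mol.

0.47 kcal/mol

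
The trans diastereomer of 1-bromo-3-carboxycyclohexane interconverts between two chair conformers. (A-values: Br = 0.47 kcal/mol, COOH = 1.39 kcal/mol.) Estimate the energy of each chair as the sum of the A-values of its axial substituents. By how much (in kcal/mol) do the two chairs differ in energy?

C1 and C3 have the same parity, so for the trans isomer the two substituents are one axial and one equatorial in each chair.
Chair I (bromo axial, carboxyl equatorial): E = 0.47 kcal/mol.
Chair II (bromo equatorial, carboxyl axial): E = 1.39 kcal/mol.
ΔE = 1.39 − 0.47 = 0.92 kcal/mol; chair I is more stable.

0.92 kcal/mol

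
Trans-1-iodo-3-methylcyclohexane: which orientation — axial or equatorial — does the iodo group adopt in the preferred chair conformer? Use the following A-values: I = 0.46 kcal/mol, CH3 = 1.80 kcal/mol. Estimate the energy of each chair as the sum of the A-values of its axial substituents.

axial

C1 and C3 have the same parity, so for the trans isomer the two substituents are one axial and one equatorial in each chair.
Chair I (iodo axial, methyl equatorial): E = 0.46 kcal/mol.
Chair II (iodo equatorial, methyl axial): E = 1.80 kcal/mol.
Chair I is the more stable (lower-energy) conformer, and in that chair the iodo group is axial.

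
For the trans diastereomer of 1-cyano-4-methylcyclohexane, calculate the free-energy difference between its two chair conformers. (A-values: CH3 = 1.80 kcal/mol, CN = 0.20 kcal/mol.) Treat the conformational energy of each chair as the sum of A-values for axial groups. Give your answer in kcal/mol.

C1 and C4 have opposite parity, so for the trans isomer the two substituents are e,e in one chair and a,a in the other.
Chair I (methyl axial, cyano axial): E = 2.00 kcal/mol.
Chair II (methyl equatorial, cyano equatorial): E = 0.00 kcal/mol.
ΔE = 2.00 − 0.00 = 2.00 kcal/mol; chair II is more stable.

2.00 kcal/mol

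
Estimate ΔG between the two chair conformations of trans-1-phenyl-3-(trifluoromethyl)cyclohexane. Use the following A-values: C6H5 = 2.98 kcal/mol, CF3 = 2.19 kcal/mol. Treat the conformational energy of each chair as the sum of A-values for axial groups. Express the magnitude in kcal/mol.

C1 and C3 have the same parity, so for the trans isomer the two substituents are one axial and one equatorial in each chair.
Chair I (phenyl axial, trifluoromethyl equatorial): E = 2.98 kcal/mol.
Chair II (phenyl equatorial, trifluoromethyl axial): E = 2.19 kcal/mol.
ΔE = 2.98 − 2.19 = 0.79 kcal/mol; chair II is more stable.

0.79 kcal/mol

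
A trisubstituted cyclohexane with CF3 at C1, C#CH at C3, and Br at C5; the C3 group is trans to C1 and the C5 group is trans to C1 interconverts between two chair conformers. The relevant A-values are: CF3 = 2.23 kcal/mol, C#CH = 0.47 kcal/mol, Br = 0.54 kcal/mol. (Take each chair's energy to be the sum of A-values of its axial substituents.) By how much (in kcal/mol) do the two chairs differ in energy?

1.22 kcal/mol

Chair I (trifluoromethyl axial, ethynyl equatorial, bromo equatorial): E = 2.23 kcal/mol.
Chair II (trifluoromethyl equatorial, ethynyl axial, bromo axial): E = 1.01 kcal/mol.
ΔE = 2.23 − 1.01 = 1.22 kcal/mol; chair II is more stable.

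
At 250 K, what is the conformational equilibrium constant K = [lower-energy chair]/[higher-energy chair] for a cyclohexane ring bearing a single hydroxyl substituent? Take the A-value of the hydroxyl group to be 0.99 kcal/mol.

One chair has the hydroxyl group axial (E = 0.99 kcal/mol) and the other has it equatorial (E = 0).
ΔG = 0.99 kcal/mol between the two chairs.
K = exp(ΔG/RT) with R = 1.987×10⁻³ kcal mol⁻¹ K⁻¹ and T = 250 K gives K ≈ 7.34.

K ≈ 7.34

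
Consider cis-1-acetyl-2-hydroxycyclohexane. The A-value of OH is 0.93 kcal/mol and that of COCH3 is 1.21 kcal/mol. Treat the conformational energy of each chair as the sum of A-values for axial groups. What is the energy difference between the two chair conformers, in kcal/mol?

0.28 kcal/mol

C1 and C2 have opposite parity, so for the cis isomer the two substituents are one axial and one equatorial in each chair.
Chair I (hydroxyl axial, acetyl equatorial): E = 0.93 kcal/mol.
Chair II (hydroxyl equatorial, acetyl axial): E = 1.21 kcal/mol.
ΔE = 1.21 − 0.93 = 0.28 kcal/mol; chair I is more stable.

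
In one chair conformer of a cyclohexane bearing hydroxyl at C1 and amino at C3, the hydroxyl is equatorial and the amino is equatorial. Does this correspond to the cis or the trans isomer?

cis

C1 and C3 have the same parity, so their axial bonds point in the same direction.
With same-parity carbons, two substituents on the same face are both axial or both equatorial; opposite faces give one of each.
Here the groups are equatorial/equatorial → same face → cis.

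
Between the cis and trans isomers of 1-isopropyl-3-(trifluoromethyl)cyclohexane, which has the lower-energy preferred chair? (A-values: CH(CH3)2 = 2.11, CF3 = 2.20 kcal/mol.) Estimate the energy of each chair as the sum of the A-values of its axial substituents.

At 1,3 positions (parity same): cis → (e,e or a,a); trans → (a,e or e,a).
Best chair for cis: E = 0.00 kcal/mol; best chair for trans: E = 2.11 kcal/mol.
The cis isomer is lower by 2.11 kcal/mol.

cis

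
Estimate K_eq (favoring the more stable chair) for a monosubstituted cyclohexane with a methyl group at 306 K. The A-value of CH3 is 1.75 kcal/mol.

One chair has the methyl group axial (E = 1.75 kcal/mol) and the other has it equatorial (E = 0).
ΔG = 1.75 kcal/mol between the two chairs.
K = exp(ΔG/RT) with R = 1.987×10⁻³ kcal mol⁻¹ K⁻¹ and T = 306 K gives K ≈ 17.8.

K ≈ 17.8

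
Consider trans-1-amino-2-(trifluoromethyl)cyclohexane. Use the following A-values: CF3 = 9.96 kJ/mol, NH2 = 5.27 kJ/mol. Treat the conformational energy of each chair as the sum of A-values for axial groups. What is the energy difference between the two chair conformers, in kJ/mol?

C1 and C2 have opposite parity, so for the trans isomer the two substituents are e,e in one chair and a,a in the other.
Chair I (trifluoromethyl axial, amino axial): E = 15.23 kJ/mol.
Chair II (trifluoromethyl equatorial, amino equatorial): E = 0.00 kJ/mol.
ΔE = 15.23 − 0.00 = 15.23 kJ/mol; chair II is more stable.

15.23 kJ/mol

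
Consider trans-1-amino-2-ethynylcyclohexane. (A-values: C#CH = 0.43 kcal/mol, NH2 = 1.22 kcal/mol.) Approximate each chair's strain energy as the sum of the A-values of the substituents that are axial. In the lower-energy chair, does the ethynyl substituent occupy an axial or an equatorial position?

equatorial

C1 and C2 have opposite parity, so for the trans isomer the two substituents are e,e in one chair and a,a in the other.
Chair I (ethynyl axial, amino axial): E = 1.65 kcal/mol.
Chair II (ethynyl equatorial, amino equatorial): E = 0.00 kcal/mol.
Chair II is the more stable (lower-energy) conformer, and in that chair the ethynyl group is equatorial.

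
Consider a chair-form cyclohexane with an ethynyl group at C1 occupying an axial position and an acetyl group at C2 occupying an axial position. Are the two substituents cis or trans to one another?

trans

C1 and C2 have opposite parity, so their axial bonds point in opposite directions.
With opposite-parity carbons, two substituents on the same face are one axial and one equatorial; opposite faces give both axial or both equatorial.
Here the groups are axial/axial → opposite face → trans.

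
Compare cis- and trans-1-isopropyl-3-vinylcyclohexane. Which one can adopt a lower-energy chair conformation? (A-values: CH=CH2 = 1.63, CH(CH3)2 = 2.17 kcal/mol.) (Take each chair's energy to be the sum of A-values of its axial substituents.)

At 1,3 positions (parity same): cis → (e,e or a,a); trans → (a,e or e,a).
Best chair for cis: E = 0.00 kcal/mol; best chair for trans: E = 1.63 kcal/mol.
The cis isomer is lower by 1.63 kcal/mol.

cis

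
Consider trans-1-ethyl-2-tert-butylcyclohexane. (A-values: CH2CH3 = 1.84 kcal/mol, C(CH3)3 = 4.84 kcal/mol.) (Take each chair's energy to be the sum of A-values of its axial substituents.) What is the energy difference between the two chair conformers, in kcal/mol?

C1 and C2 have opposite parity, so for the trans isomer the two substituents are e,e in one chair and a,a in the other.
Chair I (ethyl axial, tert-butyl axial): E = 6.68 kcal/mol.
Chair II (ethyl equatorial, tert-butyl equatorial): E = 0.00 kcal/mol.
ΔE = 6.68 − 0.00 = 6.68 kcal/mol; chair II is more stable.

6.68 kcal/mol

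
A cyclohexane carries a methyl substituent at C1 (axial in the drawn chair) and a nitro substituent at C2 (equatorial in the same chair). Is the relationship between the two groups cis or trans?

cis

C1 and C2 have opposite parity, so their axial bonds point in opposite directions.
With opposite-parity carbons, two substituents on the same face are one axial and one equatorial; opposite faces give both axial or both equatorial.
Here the groups are axial/equatorial → same face → cis.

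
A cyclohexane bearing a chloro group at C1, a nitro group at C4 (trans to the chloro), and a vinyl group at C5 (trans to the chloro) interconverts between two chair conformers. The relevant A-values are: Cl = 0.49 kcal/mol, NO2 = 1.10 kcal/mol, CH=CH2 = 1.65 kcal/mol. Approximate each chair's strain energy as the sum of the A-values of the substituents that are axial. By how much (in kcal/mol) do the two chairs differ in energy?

0.06 kcal/mol

Chair I (chloro axial, nitro axial, vinyl equatorial): E = 1.59 kcal/mol.
Chair II (chloro equatorial, nitro equatorial, vinyl axial): E = 1.65 kcal/mol.
ΔE = 1.65 − 1.59 = 0.06 kcal/mol; chair I is more stable.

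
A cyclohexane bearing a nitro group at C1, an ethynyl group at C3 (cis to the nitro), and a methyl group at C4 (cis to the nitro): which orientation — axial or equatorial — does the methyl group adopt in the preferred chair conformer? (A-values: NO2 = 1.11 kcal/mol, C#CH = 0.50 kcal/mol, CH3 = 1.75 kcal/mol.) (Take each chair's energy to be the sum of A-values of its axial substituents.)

Chair I (nitro axial, ethynyl axial, methyl equatorial): E = 1.61 kcal/mol.
Chair II (nitro equatorial, ethynyl equatorial, methyl axial): E = 1.75 kcal/mol.
Chair I is the more stable (lower-energy) conformer, and in that chair the methyl group is equatorial.

equatorial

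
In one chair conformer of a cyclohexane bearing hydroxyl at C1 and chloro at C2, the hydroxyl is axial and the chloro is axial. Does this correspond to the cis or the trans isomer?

trans

C1 and C2 have opposite parity, so their axial bonds point in opposite directions.
With opposite-parity carbons, two substituents on the same face are one axial and one equatorial; opposite faces give both axial or both equatorial.
Here the groups are axial/axial → opposite face → trans.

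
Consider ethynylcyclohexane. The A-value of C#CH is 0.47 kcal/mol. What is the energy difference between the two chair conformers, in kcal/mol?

A monosubstituted cyclohexane has one chair with the ethynyl group axial (E = A = 0.47 kcal/mol) and one with it equatorial (E = 0).
ΔE = 0.47 − 0 = 0.47 kcal/mol.

0.47 kcal/mol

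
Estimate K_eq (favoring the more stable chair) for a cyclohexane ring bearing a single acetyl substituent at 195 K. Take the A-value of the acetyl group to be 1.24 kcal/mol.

K ≈ 24.5

One chair has the acetyl group axial (E = 1.24 kcal/mol) and the other has it equatorial (E = 0).
ΔG = 1.24 kcal/mol between the two chairs.
K = exp(ΔG/RT) with R = 1.987×10⁻³ kcal mol⁻¹ K⁻¹ and T = 195 K gives K ≈ 24.5.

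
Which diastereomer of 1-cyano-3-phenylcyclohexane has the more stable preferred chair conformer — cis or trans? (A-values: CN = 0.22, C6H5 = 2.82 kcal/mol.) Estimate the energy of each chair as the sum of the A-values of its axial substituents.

cis

At 1,3 positions (parity same): cis → (e,e or a,a); trans → (a,e or e,a).
Best chair for cis: E = 0.00 kcal/mol; best chair for trans: E = 0.22 kcal/mol.
The cis isomer is lower by 0.22 kcal/mol.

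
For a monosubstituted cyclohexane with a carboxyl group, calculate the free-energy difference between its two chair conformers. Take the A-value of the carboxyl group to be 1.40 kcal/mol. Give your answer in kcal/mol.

A monosubstituted cyclohexane has one chair with the carboxyl group axial (E = A = 1.40 kcal/mol) and one with it equatorial (E = 0).
ΔE = 1.40 − 0 = 1.40 kcal/mol.

1.40 kcal/mol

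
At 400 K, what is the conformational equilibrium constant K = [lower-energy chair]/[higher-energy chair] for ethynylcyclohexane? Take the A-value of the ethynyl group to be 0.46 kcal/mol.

K ≈ 1.78

One chair has the ethynyl group axial (E = 0.46 kcal/mol) and the other has it equatorial (E = 0).
ΔG = 0.46 kcal/mol between the two chairs.
K = exp(ΔG/RT) with R = 1.987×10⁻³ kcal mol⁻¹ K⁻¹ and T = 400 K gives K ≈ 1.78.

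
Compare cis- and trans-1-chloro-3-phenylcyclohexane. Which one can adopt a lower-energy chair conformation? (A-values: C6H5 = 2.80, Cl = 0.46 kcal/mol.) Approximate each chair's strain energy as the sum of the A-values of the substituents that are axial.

cis

At 1,3 positions (parity same): cis → (e,e or a,a); trans → (a,e or e,a).
Best chair for cis: E = 0.00 kcal/mol; best chair for trans: E = 0.46 kcal/mol.
The cis isomer is lower by 0.46 kcal/mol.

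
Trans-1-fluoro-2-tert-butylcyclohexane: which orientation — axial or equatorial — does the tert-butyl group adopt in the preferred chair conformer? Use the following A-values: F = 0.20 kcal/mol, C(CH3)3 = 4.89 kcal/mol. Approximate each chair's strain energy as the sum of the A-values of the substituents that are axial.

equatorial

C1 and C2 have opposite parity, so for the trans isomer the two substituents are e,e in one chair and a,a in the other.
Chair I (fluoro axial, tert-butyl axial): E = 5.09 kcal/mol.
Chair II (fluoro equatorial, tert-butyl equatorial): E = 0.00 kcal/mol.
Chair II is the more stable (lower-energy) conformer, and in that chair the tert-butyl group is equatorial.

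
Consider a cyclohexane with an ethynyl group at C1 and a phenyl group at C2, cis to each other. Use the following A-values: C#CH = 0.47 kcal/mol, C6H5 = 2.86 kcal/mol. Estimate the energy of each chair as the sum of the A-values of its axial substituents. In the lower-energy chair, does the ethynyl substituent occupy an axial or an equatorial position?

axial

C1 and C2 have opposite parity, so for the cis isomer the two substituents are one axial and one equatorial in each chair.
Chair I (ethynyl axial, phenyl equatorial): E = 0.47 kcal/mol.
Chair II (ethynyl equatorial, phenyl axial): E = 2.86 kcal/mol.
Chair I is the more stable (lower-energy) conformer, and in that chair the ethynyl group is axial.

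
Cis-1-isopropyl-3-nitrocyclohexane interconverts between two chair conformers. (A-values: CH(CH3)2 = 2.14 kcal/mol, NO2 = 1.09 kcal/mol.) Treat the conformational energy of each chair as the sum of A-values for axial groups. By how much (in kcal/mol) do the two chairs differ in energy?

C1 and C3 have the same parity, so for the cis isomer the two substituents are e,e in one chair and a,a in the other.
Chair I (isopropyl axial, nitro axial): E = 3.23 kcal/mol.
Chair II (isopropyl equatorial, nitro equatorial): E = 0.00 kcal/mol.
ΔE = 3.23 − 0.00 = 3.23 kcal/mol; chair II is more stable.

3.23 kcal/mol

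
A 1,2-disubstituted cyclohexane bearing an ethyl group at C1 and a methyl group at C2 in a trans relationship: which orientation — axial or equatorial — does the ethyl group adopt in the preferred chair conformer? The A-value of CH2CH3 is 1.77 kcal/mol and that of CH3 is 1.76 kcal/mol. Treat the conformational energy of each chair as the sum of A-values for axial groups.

C1 and C2 have opposite parity, so for the trans isomer the two substituents are e,e in one chair and a,a in the other.
Chair I (ethyl axial, methyl axial): E = 3.53 kcal/mol.
Chair II (ethyl equatorial, methyl equatorial): E = 0.00 kcal/mol.
Chair II is the more stable (lower-energy) conformer, and in that chair the ethyl group is equatorial.

equatorial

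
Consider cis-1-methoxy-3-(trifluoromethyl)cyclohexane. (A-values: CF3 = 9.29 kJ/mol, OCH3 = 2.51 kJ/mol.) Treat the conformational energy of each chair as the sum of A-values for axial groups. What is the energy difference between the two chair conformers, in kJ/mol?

C1 and C3 have the same parity, so for the cis isomer the two substituents are e,e in one chair and a,a in the other.
Chair I (trifluoromethyl axial, methoxy axial): E = 11.80 kJ/mol.
Chair II (trifluoromethyl equatorial, methoxy equatorial): E = 0.00 kJ/mol.
ΔE = 11.80 − 0.00 = 11.80 kJ/mol; chair II is more stable.

11.80 kJ/mol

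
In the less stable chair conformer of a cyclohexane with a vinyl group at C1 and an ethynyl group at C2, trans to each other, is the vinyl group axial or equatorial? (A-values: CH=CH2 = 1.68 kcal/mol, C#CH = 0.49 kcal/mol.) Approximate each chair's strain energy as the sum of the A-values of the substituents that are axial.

axial

C1 and C2 have opposite parity, so for the trans isomer the two substituents are e,e in one chair and a,a in the other.
Chair I (vinyl axial, ethynyl axial): E = 2.17 kcal/mol.
Chair II (vinyl equatorial, ethynyl equatorial): E = 0.00 kcal/mol.
Chair I is the less stable (higher-energy) conformer, and in that chair the vinyl group is axial.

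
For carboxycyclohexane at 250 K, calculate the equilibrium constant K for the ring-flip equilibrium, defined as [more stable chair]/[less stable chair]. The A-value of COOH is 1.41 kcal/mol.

One chair has the carboxyl group axial (E = 1.41 kcal/mol) and the other has it equatorial (E = 0).
ΔG = 1.41 kcal/mol between the two chairs.
K = exp(ΔG/RT) with R = 1.987×10⁻³ kcal mol⁻¹ K⁻¹ and T = 250 K gives K ≈ 17.1.

K ≈ 17.1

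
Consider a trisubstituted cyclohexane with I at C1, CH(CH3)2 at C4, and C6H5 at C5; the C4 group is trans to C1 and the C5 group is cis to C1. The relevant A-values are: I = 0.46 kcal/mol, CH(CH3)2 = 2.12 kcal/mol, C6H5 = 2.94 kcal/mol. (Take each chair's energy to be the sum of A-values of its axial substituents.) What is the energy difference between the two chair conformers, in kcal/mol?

Chair I (iodo axial, isopropyl axial, phenyl axial): E = 5.52 kcal/mol.
Chair II (iodo equatorial, isopropyl equatorial, phenyl equatorial): E = 0.00 kcal/mol.
ΔE = 5.52 − 0.00 = 5.52 kcal/mol; chair II is more stable.

5.52 kcal/mol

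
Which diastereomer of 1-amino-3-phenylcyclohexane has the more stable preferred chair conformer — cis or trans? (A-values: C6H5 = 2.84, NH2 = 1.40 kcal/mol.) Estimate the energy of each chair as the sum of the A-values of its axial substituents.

At 1,3 positions (parity same): cis → (e,e or a,a); trans → (a,e or e,a).
Best chair for cis: E = 0.00 kcal/mol; best chair for trans: E = 1.40 kcal/mol.
The cis isomer is lower by 1.40 kcal/mol.

cis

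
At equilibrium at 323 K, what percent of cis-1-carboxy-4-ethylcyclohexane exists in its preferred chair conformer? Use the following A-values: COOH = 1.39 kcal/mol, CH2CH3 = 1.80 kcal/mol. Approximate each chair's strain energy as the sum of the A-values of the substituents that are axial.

C1 and C4 have opposite parity, so for the cis isomer the two substituents are one axial and one equatorial in each chair.
Chair I (carboxyl axial, ethyl equatorial): E = 1.39 kcal/mol; chair II (carboxyl equatorial, ethyl axial): E = 1.80 kcal/mol.
ΔG = 0.41 kcal/mol between the two chairs.
K = exp(ΔG/RT) with R = 1.987×10⁻³ kcal mol⁻¹ K⁻¹ and T = 323 K gives K ≈ 1.89.
Fraction in the lower-energy chair = K/(K+1) = 65.4%.

65.4%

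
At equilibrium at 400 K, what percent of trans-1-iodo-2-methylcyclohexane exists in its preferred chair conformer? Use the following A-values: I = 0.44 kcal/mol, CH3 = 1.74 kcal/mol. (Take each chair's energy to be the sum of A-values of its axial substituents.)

94.0%

C1 and C2 have opposite parity, so for the trans isomer the two substituents are e,e in one chair and a,a in the other.
Chair I (iodo axial, methyl axial): E = 2.18 kcal/mol; chair II (iodo equatorial, methyl equatorial): E = 0.00 kcal/mol.
ΔG = 2.18 kcal/mol between the two chairs.
K = exp(ΔG/RT) with R = 1.987×10⁻³ kcal mol⁻¹ K⁻¹ and T = 400 K gives K ≈ 15.5.
Fraction in the lower-energy chair = K/(K+1) = 94.0%.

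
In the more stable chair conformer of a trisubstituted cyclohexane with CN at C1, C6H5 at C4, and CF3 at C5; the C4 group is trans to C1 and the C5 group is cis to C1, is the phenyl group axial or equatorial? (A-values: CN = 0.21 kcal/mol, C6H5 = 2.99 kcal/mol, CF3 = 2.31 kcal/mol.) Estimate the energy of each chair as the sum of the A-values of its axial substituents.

Chair I (cyano axial, phenyl axial, trifluoromethyl axial): E = 5.51 kcal/mol.
Chair II (cyano equatorial, phenyl equatorial, trifluoromethyl equatorial): E = 0.00 kcal/mol.
Chair II is the more stable (lower-energy) conformer, and in that chair the phenyl group is equatorial.

equatorial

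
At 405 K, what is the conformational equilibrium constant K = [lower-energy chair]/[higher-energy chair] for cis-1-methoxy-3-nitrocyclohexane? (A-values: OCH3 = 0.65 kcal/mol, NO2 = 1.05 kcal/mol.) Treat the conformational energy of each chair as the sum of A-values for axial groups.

C1 and C3 have the same parity, so for the cis isomer the two substituents are e,e in one chair and a,a in the other.
Chair I (methoxy axial, nitro axial): E = 1.70 kcal/mol; chair II (methoxy equatorial, nitro equatorial): E = 0.00 kcal/mol.
ΔG = 1.70 kcal/mol between the two chairs.
K = exp(ΔG/RT) with R = 1.987×10⁻³ kcal mol⁻¹ K⁻¹ and T = 405 K gives K ≈ 8.27.

K ≈ 8.27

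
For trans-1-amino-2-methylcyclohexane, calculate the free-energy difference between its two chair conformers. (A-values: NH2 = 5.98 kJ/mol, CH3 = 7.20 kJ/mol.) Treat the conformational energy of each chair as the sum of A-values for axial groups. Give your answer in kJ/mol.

13.18 kJ/mol

C1 and C2 have opposite parity, so for the trans isomer the two substituents are e,e in one chair and a,a in the other.
Chair I (amino axial, methyl axial): E = 13.18 kJ/mol.
Chair II (amino equatorial, methyl equatorial): E = 0.00 kJ/mol.
ΔE = 13.18 − 0.00 = 13.18 kJ/mol; chair II is more stable.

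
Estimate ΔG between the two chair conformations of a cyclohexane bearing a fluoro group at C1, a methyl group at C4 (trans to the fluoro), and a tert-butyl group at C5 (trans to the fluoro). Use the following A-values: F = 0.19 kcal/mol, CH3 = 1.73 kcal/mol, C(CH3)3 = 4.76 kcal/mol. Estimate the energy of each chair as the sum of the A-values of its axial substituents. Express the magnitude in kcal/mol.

Chair I (fluoro axial, methyl axial, tert-butyl equatorial): E = 1.92 kcal/mol.
Chair II (fluoro equatorial, methyl equatorial, tert-butyl axial): E = 4.76 kcal/mol.
ΔE = 4.76 − 1.92 = 2.84 kcal/mol; chair I is more stable.

2.84 kcal/mol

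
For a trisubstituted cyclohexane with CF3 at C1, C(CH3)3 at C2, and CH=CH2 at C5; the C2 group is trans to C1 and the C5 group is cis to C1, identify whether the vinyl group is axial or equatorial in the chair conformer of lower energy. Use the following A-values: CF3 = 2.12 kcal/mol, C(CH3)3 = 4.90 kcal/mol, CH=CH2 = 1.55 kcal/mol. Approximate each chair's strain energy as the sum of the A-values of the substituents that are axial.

equatorial

Chair I (trifluoromethyl axial, tert-butyl axial, vinyl axial): E = 8.57 kcal/mol.
Chair II (trifluoromethyl equatorial, tert-butyl equatorial, vinyl equatorial): E = 0.00 kcal/mol.
Chair II is the more stable (lower-energy) conformer, and in that chair the vinyl group is equatorial.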